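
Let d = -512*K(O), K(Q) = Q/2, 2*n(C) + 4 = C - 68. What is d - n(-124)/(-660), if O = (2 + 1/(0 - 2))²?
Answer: -190129/330 ≈ -576.15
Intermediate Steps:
n(C) = -36 + C/2 (n(C) = -2 + (C - 68)/2 = -2 + (-68 + C)/2 = -2 + (-34 + C/2) = -36 + C/2)
O = 9/4 (O = (2 + 1/(-2))² = (2 - ½)² = (3/2)² = 9/4 ≈ 2.2500)
K(Q) = Q/2 (K(Q) = Q*(½) = Q/2)
d = -576 (d = -256*9/4 = -512*9/8 = -576)
d - n(-124)/(-660) = -576 - (-36 + (½)*(-124))/(-660) = -576 - (-36 - 62)*(-1)/660 = -576 - (-98)*(-1)/660 = -576 - 1*49/330 = -576 - 49/330 = -190129/330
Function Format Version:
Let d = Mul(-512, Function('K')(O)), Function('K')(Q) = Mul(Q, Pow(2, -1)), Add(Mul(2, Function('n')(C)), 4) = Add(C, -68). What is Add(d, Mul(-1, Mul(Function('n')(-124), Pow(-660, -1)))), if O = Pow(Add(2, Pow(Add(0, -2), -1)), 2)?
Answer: Rational(-190129, 330) ≈ -576.15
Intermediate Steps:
Function('n')(C) = Add(-36, Mul(Rational(1, 2), C)) (Function('n')(C) = Add(-2, Mul(Rational(1, 2), Add(C, -68))) = Add(-2, Mul(Rational(1, 2), Add(-68, C))) = Add(-2, Add(-34, Mul(Rational(1, 2), C))) = Add(-36, Mul(Rational(1, 2), C)))
O = Rational(9, 4) (O = Pow(Add(2, Pow(-2, -1)), 2) = Pow(Add(2, Rational(-1, 2)), 2) = Pow(Rational(3, 2), 2) = Rational(9, 4) ≈ 2.2500)
Function('K')(Q) = Mul(Rational(1, 2), Q) (Function('K')(Q) = Mul(Q, Rational(1, 2)) = Mul(Rational(1, 2), Q))
d = -576 (d = Mul(-512, Mul(Rational(1, 2), Rational(9, 4))) = Mul(-512, Rational(9, 8)) = -576)
Add(d, Mul(-1, Mul(Function('n')(-124), Pow(-660, -1)))) = Add(-576, Mul(-1, Mul(Add(-36, Mul(Rational(1, 2), -124)), Pow(-660, -1)))) = Add(-576, Mul(-1, Mul(Add(-36, -62), Rational(-1, 660)))) = Add(-576, Mul(-1, Mul(-98, Rational(-1, 660)))) = Add(-576, Mul(-1, Rational(49, 330))) = Add(-576, Rational(-49, 330)) = Rational(-190129, 330)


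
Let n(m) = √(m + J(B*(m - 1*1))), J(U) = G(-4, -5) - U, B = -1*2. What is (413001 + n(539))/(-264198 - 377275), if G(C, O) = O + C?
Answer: -413001/641473 - √1606/641473 ≈ -0.64390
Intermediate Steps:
B = -2
G(C, O) = C + O
J(U) = -9 - U (J(U) = (-4 - 5) - U = -9 - U)
n(m) = √(-11 + 3*m) (n(m) = √(m + (-9 - (-2)*(m - 1*1))) = √(m + (-9 - (-2)*(m - 1))) = √(m + (-9 - (-2)*(-1 + m))) = √(m + (-9 - (2 - 2*m))) = √(m + (-9 + (-2 + 2*m))) = √(m + (-11 + 2*m)) = √(-11 + 3*m))
(413001 + n(539))/(-264198 - 377275) = (413001 + √(-11 + 3*539))/(-264198 - 377275) = (413001 + √(-11 + 1617))/(-641473) = (413001 + √1606)*(-1/641473) = -413001/641473 - √1606/641473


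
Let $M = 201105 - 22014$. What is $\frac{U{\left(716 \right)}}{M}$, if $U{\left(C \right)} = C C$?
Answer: $\frac{512656}{179091} \approx 2.8625$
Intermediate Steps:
$M = 179091$
$U{\left(C \right)} = C^{2}$
$\frac{U{\left(716 \right)}}{M} = \frac{716^{2}}{179091} = 512656 \cdot \frac{1}{179091} = \frac{512656}{179091}$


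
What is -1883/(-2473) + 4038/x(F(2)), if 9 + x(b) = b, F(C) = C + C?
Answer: -9976559/12365 ≈ -806.84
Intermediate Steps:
F(C) = 2*C
x(b) = -9 + b
-1883/(-2473) + 4038/x(F(2)) = -1883/(-2473) + 4038/(-9 + 2*2) = -1883*(-1/2473) + 4038/(-9 + 4) = 1883/2473 + 4038/(-5) = 1883/2473 + 4038*(-⅕) = 1883/2473 - 4038/5 = -9976559/12365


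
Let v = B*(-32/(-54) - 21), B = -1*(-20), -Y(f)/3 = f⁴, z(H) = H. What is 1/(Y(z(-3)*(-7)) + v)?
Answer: -27/15763981 ≈ -1.7128e-6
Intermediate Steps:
Y(f) = -3*f⁴
B = 20
v = -11020/27 (v = 20*(-32/(-54) - 21) = 20*(-32*(-1/54) - 21) = 20*(16/27 - 21) = 20*(-551/27) = -11020/27 ≈ -408.15)
1/(Y(z(-3)*(-7)) + v) = 1/(-3*(-3*(-7))⁴ - 11020/27) = 1/(-3*21⁴ - 11020/27) = 1/(-3*194481 - 11020/27) = 1/(-583443 - 11020/27) = 1/(-15763981/27) = -27/15763981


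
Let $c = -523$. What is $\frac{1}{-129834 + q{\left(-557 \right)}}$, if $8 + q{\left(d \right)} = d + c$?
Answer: $- \frac{1}{130922} \approx -7.6381 \cdot 10^{-6}$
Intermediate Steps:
$q{\left(d \right)} = -531 + d$ ($q{\left(d \right)} = -8 + \left(d - 523\right) = -8 + \left(-523 + d\right) = -531 + d$)
$\frac{1}{-129834 + q{\left(-557 \right)}} = \frac{1}{-129834 - 1088} = \frac{1}{-130922} = - \frac{1}{130922}$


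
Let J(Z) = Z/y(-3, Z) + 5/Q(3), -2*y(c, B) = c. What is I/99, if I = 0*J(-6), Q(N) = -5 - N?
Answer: 0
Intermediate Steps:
y(c, B) = -c/2
J(Z) = -5/8 + 2*Z/3 (J(Z) = Z/((-½*(-3))) + 5/(-5 - 1*3) = Z/(3/2) + 5/(-5 - 3) = Z*(⅔) + 5/(-8) = 2*Z/3 + 5*(-⅛) = 2*Z/3 - 5/8 = -5/8 + 2*Z/3)
I = 0 (I = 0*(-5/8 + (⅔)*(-6)) = 0*(-5/8 - 4) = 0*(-37/8) = 0)
I/99 = 0/99 = 0*(1/99) = 0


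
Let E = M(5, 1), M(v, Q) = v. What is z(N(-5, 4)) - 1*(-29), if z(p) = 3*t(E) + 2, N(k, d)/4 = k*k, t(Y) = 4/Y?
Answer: 167/5 ≈ 33.400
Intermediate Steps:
E = 5
N(k, d) = 4*k² (N(k, d) = 4*(k*k) = 4*k²)
z(p) = 22/5 (z(p) = 3*(4/5) + 2 = 3*(4*(⅕)) + 2 = 3*(⅘) + 2 = 12/5 + 2 = 22/5)
z(N(-5, 4)) - 1*(-29) = 22/5 - 1*(-29) = 22/5 + 29 = 167/5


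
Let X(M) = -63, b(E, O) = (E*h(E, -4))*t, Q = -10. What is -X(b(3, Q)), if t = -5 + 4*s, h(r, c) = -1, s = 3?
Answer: 63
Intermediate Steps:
t = 7 (t = -5 + 4*3 = -5 + 12 = 7)
b(E, O) = -7*E (b(E, O) = (E*(-1))*7 = -E*7 = -7*E)
-X(b(3, Q)) = -1*(-63) = 63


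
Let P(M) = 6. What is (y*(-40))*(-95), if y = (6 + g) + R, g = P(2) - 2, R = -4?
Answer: 22800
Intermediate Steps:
g = 4 (g = 6 - 2 = 4)
y = 6 (y = (6 + 4) - 4 = 10 - 4 = 6)
(y*(-40))*(-95) = (6*(-40))*(-95) = -240*(-95) = 22800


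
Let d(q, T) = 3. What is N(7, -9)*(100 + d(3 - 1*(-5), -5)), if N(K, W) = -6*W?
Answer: 5562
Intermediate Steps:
N(7, -9)*(100 + d(3 - 1*(-5), -5)) = (-6*(-9))*(100 + 3) = 54*103 = 5562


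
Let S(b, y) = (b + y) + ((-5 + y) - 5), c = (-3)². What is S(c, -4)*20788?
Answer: -187092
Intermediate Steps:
c = 9
S(b, y) = -10 + b + 2*y (S(b, y) = (b + y) + (-10 + y) = -10 + b + 2*y)
S(c, -4)*20788 = (-10 + 9 + 2*(-4))*20788 = (-10 + 9 - 8)*20788 = -9*20788 = -187092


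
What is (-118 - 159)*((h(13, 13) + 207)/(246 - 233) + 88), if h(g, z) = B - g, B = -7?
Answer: -368687/13 ≈ -28361.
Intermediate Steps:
h(g, z) = -7 - g
(-118 - 159)*((h(13, 13) + 207)/(246 - 233) + 88) = (-118 - 159)*(((-7 - 1*13) + 207)/(246 - 233) + 88) = -277*(((-7 - 13) + 207)/13 + 88) = -277*((-20 + 207)*(1/13) + 88) = -277*(187*(1/13) + 88) = -277*(187/13 + 88) = -277*1331/13 = -368687/13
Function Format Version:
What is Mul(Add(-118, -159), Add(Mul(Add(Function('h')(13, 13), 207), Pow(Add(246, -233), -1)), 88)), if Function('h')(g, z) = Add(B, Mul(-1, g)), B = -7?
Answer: Rational(-368687, 13) ≈ -28361.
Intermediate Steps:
Function('h')(g, z) = Add(-7, Mul(-1, g))
Mul(Add(-118, -159), Add(Mul(Add(Function('h')(13, 13), 207), Pow(Add(246, -233), -1)), 88)) = Mul(Add(-118, -159), Add(Mul(Add(Add(-7, Mul(-1, 13)), 207), Pow(Add(246, -233), -1)), 88)) = Mul(-277, Add(Mul(Add(Add(-7, -13), 207), Pow(13, -1)), 88)) = Mul(-277, Add(Mul(Add(-20, 207), Rational(1, 13)), 88)) = Mul(-277, Add(Mul(187, Rational(1, 13)), 88)) = Mul(-277, Add(Rational(187, 13), 88)) = Mul(-277, Rational(1331, 13)) = Rational(-368687, 13)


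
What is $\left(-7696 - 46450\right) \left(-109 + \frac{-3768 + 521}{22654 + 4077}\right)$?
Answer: $\frac{157939875196}{26731} \approx 5.9085 \cdot 10^{6}$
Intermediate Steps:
$\left(-7696 - 46450\right) \left(-109 + \frac{-3768 + 521}{22654 + 4077}\right) = - 54146 \left(-109 - \frac{3247}{26731}\right) = \left(-54146\right) \left(- \frac{2916926}{26731}\right) = \frac{157939875196}{26731}$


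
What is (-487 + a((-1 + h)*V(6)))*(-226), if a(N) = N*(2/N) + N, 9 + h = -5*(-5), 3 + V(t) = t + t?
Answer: 79100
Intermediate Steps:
V(t) = -3 + 2*t (V(t) = -3 + (t + t) = -3 + 2*t)
h = 16 (h = -9 - 5*(-5) = -9 + 25 = 16)
a(N) = 2 + N
(-487 + a((-1 + h)*V(6)))*(-226) = (-487 + (2 + (-1 + 16)*(-3 + 2*6)))*(-226) = (-487 + (2 + 15*(-3 + 12)))*(-226) = (-487 + (2 + 15*9))*(-226) = (-487 + (2 + 135))*(-226) = (-487 + 137)*(-226) = -350*(-226) = 79100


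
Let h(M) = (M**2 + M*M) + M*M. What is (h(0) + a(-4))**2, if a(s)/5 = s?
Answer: 400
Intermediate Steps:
a(s) = 5*s
h(M) = 3*M**2 (h(M) = (M**2 + M**2) + M**2 = 2*M**2 + M**2 = 3*M**2)
(h(0) + a(-4))**2 = (3*0**2 + 5*(-4))**2 = (3*0 - 20)**2 = (0 - 20)**2 = (-20)**2 = 400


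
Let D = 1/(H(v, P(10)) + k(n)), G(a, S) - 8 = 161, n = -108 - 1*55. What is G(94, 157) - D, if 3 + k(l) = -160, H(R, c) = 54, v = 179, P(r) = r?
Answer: 18422/109 ≈ 169.01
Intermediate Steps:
n = -163 (n = -108 - 55 = -163)
G(a, S) = 169 (G(a, S) = 8 + 161 = 169)
k(l) = -163 (k(l) = -3 - 160 = -163)
D = -1/109 (D = 1/(54 - 163) = 1/(-109) = -1/109 ≈ -0.0091743)
G(94, 157) - D = 169 - 1*(-1/109) = 169 + 1/109 = 18422/109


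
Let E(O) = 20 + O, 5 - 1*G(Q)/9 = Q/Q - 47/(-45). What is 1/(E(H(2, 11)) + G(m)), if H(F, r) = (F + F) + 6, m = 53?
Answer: 5/283 ≈ 0.017668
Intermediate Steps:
G(Q) = 133/5 (G(Q) = 45 - 9*(Q/Q - 47/(-45)) = 45 - 9*(1 - 47*(-1/45)) = 45 - 9*(1 + 47/45) = 45 - 9*92/45 = 45 - 92/5 = 133/5)
H(F, r) = 6 + 2*F (H(F, r) = 2*F + 6 = 6 + 2*F)
1/(E(H(2, 11)) + G(m)) = 1/((20 + (6 + 2*2)) + 133/5) = 1/((20 + (6 + 4)) + 133/5) = 1/((20 + 10) + 133/5) = 1/(30 + 133/5) = 1/(283/5) = 5/283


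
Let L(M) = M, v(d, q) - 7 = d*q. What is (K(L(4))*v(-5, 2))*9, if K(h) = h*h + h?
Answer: -540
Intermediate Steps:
v(d, q) = 7 + d*q
K(h) = h + h² (K(h) = h² + h = h + h²)
(K(L(4))*v(-5, 2))*9 = ((4*(1 + 4))*(7 - 5*2))*9 = ((4*5)*(7 - 10))*9 = (20*(-3))*9 = -60*9 = -540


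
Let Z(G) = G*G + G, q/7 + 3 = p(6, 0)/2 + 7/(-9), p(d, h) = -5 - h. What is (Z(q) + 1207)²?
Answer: 1005028305121/104976 ≈ 9.5739e+6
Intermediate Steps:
q = -791/18 (q = -21 + 7*((-5 - 1*0)/2 + 7/(-9)) = -21 + 7*((-5 + 0)*(½) + 7*(-⅑)) = -21 + 7*(-5*½ - 7/9) = -21 + 7*(-5/2 - 7/9) = -21 + 7*(-59/18) = -21 - 413/18 = -791/18 ≈ -43.944)
Z(G) = G + G² (Z(G) = G² + G = G + G²)
(Z(q) + 1207)² = (-791*(1 - 791/18)/18 + 1207)² = (-791/18*(-773/18) + 1207)² = (611443/324 + 1207)² = (1002511/324)² = 1005028305121/104976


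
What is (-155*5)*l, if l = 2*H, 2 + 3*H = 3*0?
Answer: 3100/3 ≈ 1033.3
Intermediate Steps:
H = -2/3 (H = -2/3 + (3*0)/3 = -2/3 + (1/3)*0 = -2/3 + 0 = -2/3 ≈ -0.66667)
l = -4/3 (l = 2*(-2/3) = -4/3 ≈ -1.3333)
(-155*5)*l = -155*5*(-4/3) = -31*25*(-4/3) = -775*(-4/3) = 3100/3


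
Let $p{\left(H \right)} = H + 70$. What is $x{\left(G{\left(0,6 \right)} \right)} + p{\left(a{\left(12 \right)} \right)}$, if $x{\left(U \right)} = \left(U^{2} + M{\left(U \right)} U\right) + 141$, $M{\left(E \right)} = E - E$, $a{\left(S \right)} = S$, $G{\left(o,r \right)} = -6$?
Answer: $259$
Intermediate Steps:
$p{\left(H \right)} = 70 + H$
$M{\left(E \right)} = 0$
$x{\left(U \right)} = 141 + U^{2}$ ($x{\left(U \right)} = \left(U^{2} + 0 U\right) + 141 = \left(U^{2} + 0\right) + 141 = U^{2} + 141 = 141 + U^{2}$)
$x{\left(G{\left(0,6 \right)} \right)} + p{\left(a{\left(12 \right)} \right)} = \left(141 + \left(-6\right)^{2}\right) + \left(70 + 12\right) = \left(141 + 36\right) + 82 = 177 + 82 = 259$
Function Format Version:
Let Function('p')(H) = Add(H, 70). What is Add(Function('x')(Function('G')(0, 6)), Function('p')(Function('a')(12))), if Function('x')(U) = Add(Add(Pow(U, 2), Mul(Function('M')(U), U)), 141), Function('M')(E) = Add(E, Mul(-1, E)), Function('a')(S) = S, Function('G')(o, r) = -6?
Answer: 259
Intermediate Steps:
Function('p')(H) = Add(70, H)
Function('M')(E) = 0
Function('x')(U) = Add(141, Pow(U, 2)) (Function('x')(U) = Add(Add(Pow(U, 2), Mul(0, U)), 141) = Add(Add(Pow(U, 2), 0), 141) = Add(Pow(U, 2), 141) = Add(141, Pow(U, 2)))
Add(Function('x')(Function('G')(0, 6)), Function('p')(Function('a')(12))) = Add(Add(141, Pow(-6, 2)), Add(70, 12)) = Add(Add(141, 36), 82) = Add(177, 82) = 259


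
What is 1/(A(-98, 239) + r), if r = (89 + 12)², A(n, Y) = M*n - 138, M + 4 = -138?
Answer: 1/23979 ≈ 4.1703e-5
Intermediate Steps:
M = -142 (M = -4 - 138 = -142)
A(n, Y) = -138 - 142*n (A(n, Y) = -142*n - 138 = -138 - 142*n)
r = 10201 (r = 101² = 10201)
1/(A(-98, 239) + r) = 1/((-138 - 142*(-98)) + 10201) = 1/((-138 + 13916) + 10201) = 1/(13778 + 10201) = 1/23979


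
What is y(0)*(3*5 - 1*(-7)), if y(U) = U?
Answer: 0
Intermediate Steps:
y(0)*(3*5 - 1*(-7)) = 0*(3*5 - 1*(-7)) = 0*(15 + 7) = 0*22 = 0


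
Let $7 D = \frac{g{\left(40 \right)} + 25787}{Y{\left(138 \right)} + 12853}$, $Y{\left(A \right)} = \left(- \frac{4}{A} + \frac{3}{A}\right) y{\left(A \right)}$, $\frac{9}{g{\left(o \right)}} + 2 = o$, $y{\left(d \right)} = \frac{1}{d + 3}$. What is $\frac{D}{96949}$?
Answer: $\frac{9533593035}{3224762089989041} \approx 2.9564 \cdot 10^{-6}$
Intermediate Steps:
$y{\left(d \right)} = \frac{1}{3 + d}$
$g{\left(o \right)} = \frac{9}{-2 + o}$
$Y{\left(A \right)} = - \frac{1}{A \left(3 + A\right)}$ ($Y{\left(A \right)} = \frac{- \frac{4}{A} + \frac{3}{A}}{3 + A} = \frac{\left(-1\right) \frac{1}{A}}{3 + A} = - \frac{1}{A \left(3 + A\right)}$)
$D = \frac{9533593035}{33262458509}$ ($D = \frac{\left(\frac{9}{-2 + 40} + 25787\right) \frac{1}{- \frac{1}{138 \left(3 + 138\right)} + 12853}}{7} = \frac{\left(\frac{9}{38} + 25787\right) \frac{1}{\left(-1\right) \frac{1}{138} \cdot \frac{1}{141} + 12853}}{7} = \frac{\left(9 \cdot \frac{1}{38} + 25787\right) \frac{1}{\left(-1\right) \frac{1}{138} \cdot \frac{1}{141} + 12853}}{7} = \frac{\left(\frac{9}{38} + 25787\right) \frac{1}{- \frac{1}{19458} + 12853}}{7} = \frac{\frac{979915}{38} \frac{1}{\frac{250093673}{19458}}}{7} = \frac{\frac{979915}{38} \cdot \frac{19458}{250093673}}{7} = \frac{1}{7} \cdot \frac{9533593035}{4751779787} = \frac{9533593035}{33262458509} \approx 0.28662$)
$\frac{D}{96949} = \frac{9533593035}{33262458509 \cdot 96949} = \frac{9533593035}{33262458509} \cdot \frac{1}{96949} = \frac{9533593035}{3224762089989041}$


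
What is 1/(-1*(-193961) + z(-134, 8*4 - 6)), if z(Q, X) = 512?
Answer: 1/194473 ≈ 5.1421e-6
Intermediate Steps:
1/(-1*(-193961) + z(-134, 8*4 - 6)) = 1/(-1*(-193961) + 512) = 1/(193961 + 512) = 1/194473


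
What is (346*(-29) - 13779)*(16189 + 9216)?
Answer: -604969265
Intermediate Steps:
(346*(-29) - 13779)*(16189 + 9216) = (-10034 - 13779)*25405 = -23813*25405 = -604969265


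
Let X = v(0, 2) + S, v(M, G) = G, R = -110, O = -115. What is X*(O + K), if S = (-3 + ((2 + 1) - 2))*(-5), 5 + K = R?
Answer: -2760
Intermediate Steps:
K = -115 (K = -5 - 110 = -115)
S = 10 (S = (-3 + (3 - 2))*(-5) = (-3 + 1)*(-5) = -2*(-5) = 10)
X = 12 (X = 2 + 10 = 12)
X*(O + K) = 12*(-115 - 115) = 12*(-230) = -2760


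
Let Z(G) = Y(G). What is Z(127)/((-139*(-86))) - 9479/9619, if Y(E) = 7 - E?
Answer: -57233123/57492763 ≈ -0.99548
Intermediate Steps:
Z(G) = 7 - G
Z(127)/((-139*(-86))) - 9479/9619 = (7 - 1*127)/((-139*(-86))) - 9479/9619 = (7 - 127)/11954 - 9479*1/9619 = -120*1/11954 - 9479/9619 = -60/5977 - 9479/9619 = -57233123/57492763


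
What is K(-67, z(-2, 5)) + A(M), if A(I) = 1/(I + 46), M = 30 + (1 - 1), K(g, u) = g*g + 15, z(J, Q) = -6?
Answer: 342305/76 ≈ 4504.0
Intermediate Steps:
K(g, u) = 15 + g² (K(g, u) = g² + 15 = 15 + g²)
M = 30 (M = 30 + 0 = 30)
A(I) = 1/(46 + I)
K(-67, z(-2, 5)) + A(M) = (15 + (-67)²) + 1/(46 + 30) = (15 + 4489) + 1/76 = 4504 + 1/76 = 342305/76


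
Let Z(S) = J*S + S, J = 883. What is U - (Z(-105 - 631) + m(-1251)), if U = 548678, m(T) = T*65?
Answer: 1280617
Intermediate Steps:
m(T) = 65*T
Z(S) = 884*S (Z(S) = 883*S + S = 884*S)
U - (Z(-105 - 631) + m(-1251)) = 548678 - (884*(-105 - 631) + 65*(-1251)) = 548678 - (884*(-736) - 81315) = 548678 - (-650624 - 81315) = 548678 - 1*(-731939) = 548678 + 731939 = 1280617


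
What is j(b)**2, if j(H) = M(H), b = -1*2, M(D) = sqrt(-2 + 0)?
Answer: -2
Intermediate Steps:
M(D) = I*sqrt(2) (M(D) = sqrt(-2) = I*sqrt(2))
b = -2
j(H) = I*sqrt(2)
j(b)**2 = (I*sqrt(2))**2 = -2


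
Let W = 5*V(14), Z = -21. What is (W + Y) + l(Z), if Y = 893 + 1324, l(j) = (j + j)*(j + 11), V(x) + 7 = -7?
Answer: 2567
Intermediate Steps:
V(x) = -14 (V(x) = -7 - 7 = -14)
l(j) = 2*j*(11 + j) (l(j) = (2*j)*(11 + j) = 2*j*(11 + j))
Y = 2217
W = -70 (W = 5*(-14) = -70)
(W + Y) + l(Z) = (-70 + 2217) + 2*(-21)*(11 - 21) = 2147 + 2*(-21)*(-10) = 2147 + 420 = 2567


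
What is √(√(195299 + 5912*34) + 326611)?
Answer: √(326611 + √396307) ≈ 572.05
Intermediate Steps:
√(√(195299 + 5912*34) + 326611) = √(√(195299 + 201008) + 326611) = √(√396307 + 326611) = √(326611 + √396307)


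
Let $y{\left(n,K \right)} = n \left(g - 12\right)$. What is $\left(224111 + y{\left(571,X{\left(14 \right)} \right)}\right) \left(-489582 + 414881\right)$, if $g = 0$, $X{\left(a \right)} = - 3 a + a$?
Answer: $-16229464559$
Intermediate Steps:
$X{\left(a \right)} = - 2 a$
$y{\left(n,K \right)} = - 12 n$ ($y{\left(n,K \right)} = n \left(0 - 12\right) = n \left(-12\right) = - 12 n$)
$\left(224111 + y{\left(571,X{\left(14 \right)} \right)}\right) \left(-489582 + 414881\right) = \left(224111 - 6852\right) \left(-489582 + 414881\right) = \left(224111 - 6852\right) \left(-74701\right) = 217259 \left(-74701\right) = -16229464559$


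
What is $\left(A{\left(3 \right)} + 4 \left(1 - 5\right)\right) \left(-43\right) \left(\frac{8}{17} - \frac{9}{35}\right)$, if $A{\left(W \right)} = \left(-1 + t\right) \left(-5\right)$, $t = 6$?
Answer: $\frac{223901}{595} \approx 376.3$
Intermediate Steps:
$A{\left(W \right)} = -25$ ($A{\left(W \right)} = \left(-1 + 6\right) \left(-5\right) = 5 \left(-5\right) = -25$)
$\left(A{\left(3 \right)} + 4 \left(1 - 5\right)\right) \left(-43\right) \left(\frac{8}{17} - \frac{9}{35}\right) = \left(-25 + 4 \left(1 - 5\right)\right) \left(-43\right) \left(\frac{8}{17} - \frac{9}{35}\right) = \left(-25 + 4 \left(1 - 5\right)\right) \left(-43\right) \left(8 \cdot \frac{1}{17} - \frac{9}{35}\right) = \left(-25 + 4 \left(-4\right)\right) \left(-43\right) \left(\frac{8}{17} - \frac{9}{35}\right) = \left(-25 - 16\right) \left(-43\right) \frac{127}{595} = \left(-41\right) \left(-43\right) \frac{127}{595} = 1763 \cdot \frac{127}{595} = \frac{223901}{595}$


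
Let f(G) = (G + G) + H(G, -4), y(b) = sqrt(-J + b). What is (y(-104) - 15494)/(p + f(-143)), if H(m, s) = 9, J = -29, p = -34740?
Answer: 15494/35017 - 5*I*sqrt(3)/35017 ≈ 0.44247 - 0.00024732*I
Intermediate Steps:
y(b) = sqrt(29 + b) (y(b) = sqrt(-1*(-29) + b) = sqrt(29 + b))
f(G) = 9 + 2*G (f(G) = (G + G) + 9 = 2*G + 9 = 9 + 2*G)
(y(-104) - 15494)/(p + f(-143)) = (sqrt(29 - 104) - 15494)/(-34740 + (9 + 2*(-143))) = (sqrt(-75) - 15494)/(-34740 + (9 - 286)) = (5*I*sqrt(3) - 15494)/(-34740 - 277) = (-15494 + 5*I*sqrt(3))/(-35017) = (-15494 + 5*I*sqrt(3))*(-1/35017) = 15494/35017 - 5*I*sqrt(3)/35017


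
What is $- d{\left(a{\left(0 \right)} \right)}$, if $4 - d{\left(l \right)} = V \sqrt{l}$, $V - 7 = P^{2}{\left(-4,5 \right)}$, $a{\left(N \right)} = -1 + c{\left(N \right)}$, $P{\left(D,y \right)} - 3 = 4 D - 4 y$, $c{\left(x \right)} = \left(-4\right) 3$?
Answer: $-4 + 1096 i \sqrt{13} \approx -4.0 + 3951.7 i$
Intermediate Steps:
$c{\left(x \right)} = -12$
$P{\left(D,y \right)} = 3 - 4 y + 4 D$ ($P{\left(D,y \right)} = 3 + \left(4 D - 4 y\right) = 3 + \left(- 4 y + 4 D\right) = 3 - 4 y + 4 D$)
$a{\left(N \right)} = -13$ ($a{\left(N \right)} = -1 - 12 = -13$)
$V = 1096$ ($V = 7 + \left(3 - 20 + 4 \left(-4\right)\right)^{2} = 7 + \left(3 - 20 - 16\right)^{2} = 7 + \left(-33\right)^{2} = 7 + 1089 = 1096$)
$d{\left(l \right)} = 4 - 1096 \sqrt{l}$
$- d{\left(a{\left(0 \right)} \right)} = - (4 - 1096 \sqrt{-13}) = - (4 - 1096 i \sqrt{13}) = -4 + 1096 i \sqrt{13}$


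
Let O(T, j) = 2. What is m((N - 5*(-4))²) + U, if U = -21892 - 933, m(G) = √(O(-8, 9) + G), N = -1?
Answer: -22825 + 11*√3 ≈ -22806.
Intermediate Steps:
m(G) = √(2 + G)
U = -22825
m((N - 5*(-4))²) + U = √(2 + (-1 - 5*(-4))²) - 22825 = √(2 + (-1 + 20)²) - 22825 = √(2 + 19²) - 22825 = √(2 + 361) - 22825 = √363 - 22825 = 11*√3 - 22825 = -22825 + 11*√3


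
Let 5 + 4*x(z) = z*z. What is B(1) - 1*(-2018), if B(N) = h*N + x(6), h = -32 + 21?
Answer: 8059/4 ≈ 2014.8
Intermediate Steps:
x(z) = -5/4 + z²/4 (x(z) = -5/4 + (z*z)/4 = -5/4 + z²/4)
h = -11
B(N) = 31/4 - 11*N (B(N) = -11*N + (-5/4 + (¼)*6²) = -11*N + (-5/4 + (¼)*36) = -11*N + (-5/4 + 9) = -11*N + 31/4 = 31/4 - 11*N)
B(1) - 1*(-2018) = (31/4 - 11*1) - 1*(-2018) = (31/4 - 11) + 2018 = -13/4 + 2018 = 8059/4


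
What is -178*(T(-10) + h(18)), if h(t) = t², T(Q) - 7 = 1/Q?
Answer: -294501/5 ≈ -58900.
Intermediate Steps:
T(Q) = 7 + 1/Q
-178*(T(-10) + h(18)) = -178*((7 + 1/(-10)) + 18²) = -178*((7 - ⅒) + 324) = -178*(69/10 + 324) = -178*3309/10 = -294501/5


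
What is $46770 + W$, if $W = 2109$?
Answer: $48879$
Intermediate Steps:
$46770 + W = 46770 + 2109 = 48879$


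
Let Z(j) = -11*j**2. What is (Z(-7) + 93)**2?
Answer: 198916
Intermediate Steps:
(Z(-7) + 93)**2 = (-11*(-7)**2 + 93)**2 = (-11*49 + 93)**2 = (-539 + 93)**2 = (-446)**2 = 198916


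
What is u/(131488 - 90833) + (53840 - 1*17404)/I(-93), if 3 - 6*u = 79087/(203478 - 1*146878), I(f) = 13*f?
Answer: -55894585032887/1854664838000 ≈ -30.137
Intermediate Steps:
u = 90713/339600 (u = ½ - 79087/(6*(203478 - 1*146878)) = ½ - 79087/(6*(203478 - 146878)) = ½ - 79087/(6*56600) = ½ - ⅙*79087/56600 = ½ - 79087/339600 = 90713/339600 ≈ 0.26712)
u/(131488 - 90833) + (53840 - 1*17404)/I(-93) = 90713/(339600*(131488 - 90833)) + (53840 - 1*17404)/((13*(-93))) = (90713/339600)/40655 + (53840 - 17404)/(-1209) = (90713/339600)*(1/40655) + 36436*(-1/1209) = 90713/13806438000 - 36436/1209 = -55894585032887/1854664838000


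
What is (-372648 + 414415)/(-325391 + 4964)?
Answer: -41767/320427 ≈ -0.13035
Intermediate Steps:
(-372648 + 414415)/(-325391 + 4964) = 41767/(-320427) = 41767*(-1/320427) = -41767/320427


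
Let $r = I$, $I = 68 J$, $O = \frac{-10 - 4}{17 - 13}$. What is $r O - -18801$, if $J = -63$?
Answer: $33795$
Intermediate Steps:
$O = - \frac{7}{2}$ ($O = - \frac{14}{4} = \left(-14\right) \frac{1}{4} = - \frac{7}{2} \approx -3.5$)
$I = -4284$ ($I = 68 \left(-63\right) = -4284$)
$r = -4284$
$r O - -18801 = \left(-4284\right) \left(- \frac{7}{2}\right) - -18801 = 14994 + 18801 = 33795$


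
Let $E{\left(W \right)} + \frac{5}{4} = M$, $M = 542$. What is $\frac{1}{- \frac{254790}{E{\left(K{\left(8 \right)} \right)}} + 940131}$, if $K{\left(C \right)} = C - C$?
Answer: $\frac{721}{677494731} \approx 1.0642 \cdot 10^{-6}$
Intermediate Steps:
$K{\left(C \right)} = 0$
$E{\left(W \right)} = \frac{2163}{4}$ ($E{\left(W \right)} = - \frac{5}{4} + 542 = \frac{2163}{4}$)
$\frac{1}{- \frac{254790}{E{\left(K{\left(8 \right)} \right)}} + 940131} = \frac{1}{- \frac{254790}{\frac{2163}{4}} + 940131} = \frac{1}{\left(-254790\right) \frac{4}{2163} + 940131} = \frac{1}{- \frac{339720}{721} + 940131} = \frac{1}{\frac{677494731}{721}} = \frac{721}{677494731}$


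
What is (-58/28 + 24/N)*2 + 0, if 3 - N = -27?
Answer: -89/35 ≈ -2.5429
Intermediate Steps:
N = 30 (N = 3 - 1*(-27) = 3 + 27 = 30)
(-58/28 + 24/N)*2 + 0 = (-58/28 + 24/30)*2 + 0 = (-58*1/28 + 24*(1/30))*2 + 0 = (-29/14 + ⅘)*2 + 0 = -89/70*2 + 0 = -89/35 + 0 = -89/35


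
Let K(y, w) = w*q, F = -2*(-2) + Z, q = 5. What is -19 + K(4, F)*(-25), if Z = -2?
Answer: -269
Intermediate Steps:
F = 2 (F = -2*(-2) - 2 = 4 - 2 = 2)
K(y, w) = 5*w (K(y, w) = w*5 = 5*w)
-19 + K(4, F)*(-25) = -19 + (5*2)*(-25) = -19 + 10*(-25) = -19 - 250 = -269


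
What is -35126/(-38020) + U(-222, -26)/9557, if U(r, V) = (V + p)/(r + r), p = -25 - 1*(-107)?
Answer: 18631038461/20166321270 ≈ 0.92387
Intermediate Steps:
p = 82 (p = -25 + 107 = 82)
U(r, V) = (82 + V)/(2*r) (U(r, V) = (V + 82)/(r + r) = (82 + V)/((2*r)) = (82 + V)*(1/(2*r)) = (82 + V)/(2*r))
-35126/(-38020) + U(-222, -26)/9557 = -35126/(-38020) + ((1/2)*(82 - 26)/(-222))/9557 = -35126*(-1/38020) + ((1/2)*(-1/222)*56)*(1/9557) = 17563/19010 - 14/111*1/9557 = 17563/19010 - 14/1060827 = 18631038461/20166321270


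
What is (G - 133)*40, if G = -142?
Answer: -11000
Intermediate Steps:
(G - 133)*40 = (-142 - 133)*40 = -275*40 = -11000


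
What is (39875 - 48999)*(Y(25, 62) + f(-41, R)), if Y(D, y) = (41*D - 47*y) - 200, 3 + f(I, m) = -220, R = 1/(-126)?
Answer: 21094688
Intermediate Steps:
R = -1/126 ≈ -0.0079365
f(I, m) = -223 (f(I, m) = -3 - 220 = -223)
Y(D, y) = -200 - 47*y + 41*D (Y(D, y) = (-47*y + 41*D) - 200 = -200 - 47*y + 41*D)
(39875 - 48999)*(Y(25, 62) + f(-41, R)) = (39875 - 48999)*((-200 - 47*62 + 41*25) - 223) = -9124*((-200 - 2914 + 1025) - 223) = -9124*(-2089 - 223) = -9124*(-2312) = 21094688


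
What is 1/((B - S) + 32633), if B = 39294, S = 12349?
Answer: 1/59578 ≈ 1.6785e-5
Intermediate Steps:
1/((B - S) + 32633) = 1/((39294 - 1*12349) + 32633) = 1/((39294 - 12349) + 32633) = 1/(26945 + 32633) = 1/59578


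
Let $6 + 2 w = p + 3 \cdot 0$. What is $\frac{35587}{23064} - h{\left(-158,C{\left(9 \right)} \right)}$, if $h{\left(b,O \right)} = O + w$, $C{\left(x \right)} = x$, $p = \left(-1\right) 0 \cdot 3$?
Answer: $- \frac{102797}{23064} \approx -4.457$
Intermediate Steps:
$p = 0$ ($p = 0 \cdot 3 = 0$)
$w = -3$ ($w = -3 + \frac{0 + 3 \cdot 0}{2} = -3 + \frac{0 + 0}{2} = -3 + \frac{1}{2} \cdot 0 = -3 + 0 = -3$)
$h{\left(b,O \right)} = -3 + O$ ($h{\left(b,O \right)} = O - 3 = -3 + O$)
$\frac{35587}{23064} - h{\left(-158,C{\left(9 \right)} \right)} = \frac{35587}{23064} - \left(-3 + 9\right) = 35587 \cdot \frac{1}{23064} - 6 = \frac{35587}{23064} - 6 = - \frac{102797}{23064}$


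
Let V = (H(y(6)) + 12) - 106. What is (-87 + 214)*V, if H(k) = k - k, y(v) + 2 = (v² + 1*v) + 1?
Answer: -11938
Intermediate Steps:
y(v) = -1 + v + v² (y(v) = -2 + ((v² + 1*v) + 1) = -2 + ((v² + v) + 1) = -2 + ((v + v²) + 1) = -2 + (1 + v + v²) = -1 + v + v²)
H(k) = 0
V = -94 (V = (0 + 12) - 106 = 12 - 106 = -94)
(-87 + 214)*V = (-87 + 214)*(-94) = 127*(-94) = -11938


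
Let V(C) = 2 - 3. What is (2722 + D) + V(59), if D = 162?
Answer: 2883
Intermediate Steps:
V(C) = -1
(2722 + D) + V(59) = (2722 + 162) - 1 = 2884 - 1 = 2883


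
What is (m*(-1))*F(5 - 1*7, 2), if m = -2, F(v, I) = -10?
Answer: -20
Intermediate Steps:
(m*(-1))*F(5 - 1*7, 2) = -2*(-1)*(-10) = 2*(-10) = -20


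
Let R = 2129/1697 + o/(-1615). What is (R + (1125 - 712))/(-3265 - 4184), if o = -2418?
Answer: -379810732/6805046365 ≈ -0.055813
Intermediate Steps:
R = 7541681/2740655 (R = 2129/1697 - 2418/(-1615) = 2129*(1/1697) - 2418*(-1/1615) = 2129/1697 + 2418/1615 = 7541681/2740655 ≈ 2.7518)
(R + (1125 - 712))/(-3265 - 4184) = (7541681/2740655 + (1125 - 712))/(-3265 - 4184) = (7541681/2740655 + 413)/(-7449) = (1139432196/2740655)*(-1/7449) = -379810732/6805046365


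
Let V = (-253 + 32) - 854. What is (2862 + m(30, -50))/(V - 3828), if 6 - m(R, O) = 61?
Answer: -2807/4903 ≈ -0.57251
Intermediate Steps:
m(R, O) = -55 (m(R, O) = 6 - 1*61 = 6 - 61 = -55)
V = -1075 (V = -221 - 854 = -1075)
(2862 + m(30, -50))/(V - 3828) = (2862 - 55)/(-1075 - 3828) = 2807/(-4903) = 2807*(-1/4903) = -2807/4903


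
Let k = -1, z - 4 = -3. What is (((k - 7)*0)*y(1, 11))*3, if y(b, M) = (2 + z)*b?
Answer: 0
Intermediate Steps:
z = 1 (z = 4 - 3 = 1)
y(b, M) = 3*b (y(b, M) = (2 + 1)*b = 3*b)
(((k - 7)*0)*y(1, 11))*3 = (((-1 - 7)*0)*(3*1))*3 = (-8*0*3)*3 = (0*3)*3 = 0*3 = 0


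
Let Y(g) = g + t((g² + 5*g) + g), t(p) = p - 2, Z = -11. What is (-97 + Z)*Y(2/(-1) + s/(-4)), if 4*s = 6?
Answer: 22437/16 ≈ 1402.3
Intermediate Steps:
s = 3/2 (s = (¼)*6 = 3/2 ≈ 1.5000)
t(p) = -2 + p
Y(g) = -2 + g² + 7*g (Y(g) = g + (-2 + ((g² + 5*g) + g)) = g + (-2 + (g² + 6*g)) = g + (-2 + g² + 6*g) = -2 + g² + 7*g)
(-97 + Z)*Y(2/(-1) + s/(-4)) = (-97 - 11)*(-2 + (2/(-1) + (3/2)/(-4)) + (2/(-1) + (3/2)/(-4))*(6 + (2/(-1) + (3/2)/(-4)))) = -108*(-2 + (2*(-1) + (3/2)*(-¼)) + (2*(-1) + (3/2)*(-¼))*(6 + (2*(-1) + (3/2)*(-¼)))) = -108*(-2 + (-2 - 3/8) + (-2 - 3/8)*(6 + (-2 - 3/8))) = -108*(-2 - 19/8 - 19*(6 - 19/8)/8) = -108*(-2 - 19/8 - 19/8*29/8) = -108*(-2 - 19/8 - 551/64) = -108*(-831/64) = 22437/16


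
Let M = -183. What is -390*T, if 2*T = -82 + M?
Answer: 51675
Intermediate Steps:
T = -265/2 (T = (-82 - 183)/2 = (½)*(-265) = -265/2 ≈ -132.50)
-390*T = -390*(-265/2) = 51675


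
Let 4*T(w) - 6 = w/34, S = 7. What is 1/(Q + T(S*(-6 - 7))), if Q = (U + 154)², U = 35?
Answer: 136/4858169 ≈ 2.7994e-5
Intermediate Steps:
T(w) = 3/2 + w/136 (T(w) = 3/2 + (w/34)/4 = 3/2 + w/136)
Q = 35721 (Q = (35 + 154)² = 189² = 35721)
1/(Q + T(S*(-6 - 7))) = 1/(35721 + (3/2 + (7*(-6 - 7))/136)) = 1/(35721 + (3/2 + (7*(-13))/136)) = 1/(35721 + (3/2 + (1/136)*(-91))) = 1/(35721 + (3/2 - 91/136)) = 1/(35721 + 113/136) = 1/(4858169/136) = 136/4858169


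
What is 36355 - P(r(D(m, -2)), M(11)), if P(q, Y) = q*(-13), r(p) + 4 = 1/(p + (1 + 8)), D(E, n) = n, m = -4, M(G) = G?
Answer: 254134/7 ≈ 36305.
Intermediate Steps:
r(p) = -4 + 1/(9 + p) (r(p) = -4 + 1/(p + (1 + 8)) = -4 + 1/(p + 9) = -4 + 1/(9 + p))
P(q, Y) = -13*q
36355 - P(r(D(m, -2)), M(11)) = 36355 - (-13)*(-35 - 4*(-2))/(9 - 2) = 36355 - (-13)*(-35 + 8)/7 = 36355 - (-13)*(⅐)*(-27) = 36355 - (-13)*(-27)/7 = 36355 - 1*351/7 = 36355 - 351/7 = 254134/7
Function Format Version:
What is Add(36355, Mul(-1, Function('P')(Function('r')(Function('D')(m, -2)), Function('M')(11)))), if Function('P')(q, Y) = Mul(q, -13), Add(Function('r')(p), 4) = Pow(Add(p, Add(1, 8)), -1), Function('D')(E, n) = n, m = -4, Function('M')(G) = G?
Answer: Rational(254134, 7) ≈ 36305.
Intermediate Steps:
Function('r')(p) = Add(-4, Pow(Add(9, p), -1)) (Function('r')(p) = Add(-4, Pow(Add(p, Add(1, 8)), -1)) = Add(-4, Pow(Add(p, 9), -1)) = Add(-4, Pow(Add(9, p), -1)))
Function('P')(q, Y) = Mul(-13, q)
Add(36355, Mul(-1, Function('P')(Function('r')(Function('D')(m, -2)), Function('M')(11)))) = Add(36355, Mul(-1, Mul(-13, Mul(Pow(Add(9, -2), -1), Add(-35, Mul(-4, -2)))))) = Add(36355, Mul(-1, Mul(-13, Mul(Pow(7, -1), Add(-35, 8))))) = Add(36355, Mul(-1, Mul(-13, Mul(Rational(1, 7), -27)))) = Add(36355, Mul(-1, Mul(-13, Rational(-27, 7)))) = Add(36355, Mul(-1, Rational(351, 7))) = Add(36355, Rational(-351, 7)) = Rational(254134, 7)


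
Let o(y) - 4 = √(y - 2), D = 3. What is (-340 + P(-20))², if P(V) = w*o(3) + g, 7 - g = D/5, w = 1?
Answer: 2699449/25 ≈ 1.0798e+5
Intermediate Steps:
o(y) = 4 + √(-2 + y) (o(y) = 4 + √(y - 2) = 4 + √(-2 + y))
g = 32/5 (g = 7 - 3/5 = 7 - 1*⅗ = 7 - ⅗ = 32/5 ≈ 6.4000)
P(V) = 57/5 (P(V) = 1*(4 + √(-2 + 3)) + 32/5 = 1*(4 + √1) + 32/5 = 1*(4 + 1) + 32/5 = 1*5 + 32/5 = 5 + 32/5 = 57/5)
(-340 + P(-20))² = (-340 + 57/5)² = (-1643/5)² = 2699449/25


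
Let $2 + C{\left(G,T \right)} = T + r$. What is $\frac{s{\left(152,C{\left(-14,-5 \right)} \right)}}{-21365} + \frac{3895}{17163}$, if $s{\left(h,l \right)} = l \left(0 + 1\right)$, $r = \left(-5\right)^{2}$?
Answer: $\frac{82907741}{366687495} \approx 0.2261$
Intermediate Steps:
$r = 25$
$C{\left(G,T \right)} = 23 + T$ ($C{\left(G,T \right)} = -2 + \left(T + 25\right) = -2 + \left(25 + T\right) = 23 + T$)
$s{\left(h,l \right)} = l$ ($s{\left(h,l \right)} = l 1 = l$)
$\frac{s{\left(152,C{\left(-14,-5 \right)} \right)}}{-21365} + \frac{3895}{17163} = \frac{23 - 5}{-21365} + \frac{3895}{17163} = 18 \left(- \frac{1}{21365}\right) + 3895 \cdot \frac{1}{17163} = - \frac{18}{21365} + \frac{3895}{17163} = \frac{82907741}{366687495}$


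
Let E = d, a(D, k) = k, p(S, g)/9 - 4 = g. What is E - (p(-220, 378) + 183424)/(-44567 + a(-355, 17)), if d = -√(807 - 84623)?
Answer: 93431/22275 - 2*I*√20954 ≈ 4.1944 - 289.51*I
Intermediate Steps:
p(S, g) = 36 + 9*g
d = -2*I*√20954 (d = -√(-83816) = -2*I*√20954 ≈ -289.51*I)
E = -2*I*√20954 ≈ -289.51*I
E - (p(-220, 378) + 183424)/(-44567 + a(-355, 17)) = -2*I*√20954 - ((36 + 9*378) + 183424)/(-44567 + 17) = -2*I*√20954 - ((36 + 3402) + 183424)/(-44550) = -2*I*√20954 - (3438 + 183424)*(-1)/44550 = -2*I*√20954 - 186862*(-1)/44550 = -2*I*√20954 - 1*(-93431/22275) = -2*I*√20954 + 93431/22275 = 93431/22275 - 2*I*√20954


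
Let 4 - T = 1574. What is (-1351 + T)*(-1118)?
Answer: 3265678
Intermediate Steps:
T = -1570 (T = 4 - 1*1574 = 4 - 1574 = -1570)
(-1351 + T)*(-1118) = (-1351 - 1570)*(-1118) = -2921*(-1118) = 3265678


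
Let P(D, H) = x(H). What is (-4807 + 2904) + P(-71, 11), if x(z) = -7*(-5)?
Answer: -1868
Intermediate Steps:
x(z) = 35
P(D, H) = 35
(-4807 + 2904) + P(-71, 11) = (-4807 + 2904) + 35 = -1903 + 35 = -1868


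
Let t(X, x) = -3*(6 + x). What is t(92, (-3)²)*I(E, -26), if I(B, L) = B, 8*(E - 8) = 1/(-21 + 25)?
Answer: -11565/32 ≈ -361.41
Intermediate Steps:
E = 257/32 (E = 8 + 1/(8*(-21 + 25)) = 8 + (⅛)/4 = 8 + (⅛)*(¼) = 8 + 1/32 = 257/32 ≈ 8.0313)
t(X, x) = -18 - 3*x
t(92, (-3)²)*I(E, -26) = (-18 - 3*(-3)²)*(257/32) = (-18 - 3*9)*(257/32) = (-18 - 27)*(257/32) = -45*257/32 = -11565/32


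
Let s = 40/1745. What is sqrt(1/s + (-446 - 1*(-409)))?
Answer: sqrt(106)/4 ≈ 2.5739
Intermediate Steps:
s = 8/349 (s = 40*(1/1745) = 8/349 ≈ 0.022923)
sqrt(1/s + (-446 - 1*(-409))) = sqrt(1/(8/349) + (-446 - 1*(-409))) = sqrt(349/8 + (-446 + 409)) = sqrt(349/8 - 37) = sqrt(53/8) = sqrt(106)/4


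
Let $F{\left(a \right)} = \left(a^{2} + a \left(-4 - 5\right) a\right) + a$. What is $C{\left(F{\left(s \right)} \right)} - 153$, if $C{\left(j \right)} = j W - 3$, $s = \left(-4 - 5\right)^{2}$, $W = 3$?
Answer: $-157377$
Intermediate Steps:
$s = 81$ ($s = \left(-9\right)^{2} = 81$)
$F{\left(a \right)} = a - 8 a^{2}$ ($F{\left(a \right)} = \left(a^{2} + a \left(-9\right) a\right) + a = \left(a^{2} + - 9 a a\right) + a = \left(a^{2} - 9 a^{2}\right) + a = - 8 a^{2} + a = a - 8 a^{2}$)
$C{\left(j \right)} = -3 + 3 j$ ($C{\left(j \right)} = j 3 - 3 = 3 j - 3 = -3 + 3 j$)
$C{\left(F{\left(s \right)} \right)} - 153 = \left(-3 + 3 \cdot 81 \left(1 - 648\right)\right) - 153 = \left(-3 + 3 \cdot 81 \left(-647\right)\right) - 153 = \left(-3 + 3 \left(-52407\right)\right) - 153 = \left(-3 - 157221\right) - 153 = -157224 - 153 = -157377$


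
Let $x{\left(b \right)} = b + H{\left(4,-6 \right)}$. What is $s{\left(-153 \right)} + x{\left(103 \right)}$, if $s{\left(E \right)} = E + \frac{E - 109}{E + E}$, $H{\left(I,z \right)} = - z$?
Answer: $- \frac{6601}{153} \approx -43.144$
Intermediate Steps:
$s{\left(E \right)} = E + \frac{-109 + E}{2 E}$
$x{\left(b \right)} = 6 + b$ ($x{\left(b \right)} = b - -6 = b + 6 = 6 + b$)
$s{\left(-153 \right)} + x{\left(103 \right)} = \left(\frac{1}{2} - 153 - \frac{109}{2 \left(-153\right)}\right) + \left(6 + 103\right) = \left(\frac{1}{2} - 153 - - \frac{109}{306}\right) + 109 = \left(\frac{1}{2} - 153 + \frac{109}{306}\right) + 109 = - \frac{23278}{153} + 109 = - \frac{6601}{153}$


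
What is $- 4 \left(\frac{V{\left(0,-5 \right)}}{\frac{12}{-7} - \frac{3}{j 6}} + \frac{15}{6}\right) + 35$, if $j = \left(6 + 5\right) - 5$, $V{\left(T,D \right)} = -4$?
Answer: $\frac{2431}{151} \approx 16.099$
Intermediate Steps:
$j = 6$ ($j = 11 - 5 = 6$)
$- 4 \left(\frac{V{\left(0,-5 \right)}}{\frac{12}{-7} - \frac{3}{j 6}} + \frac{15}{6}\right) + 35 = - 4 \left(- \frac{4}{\frac{12}{-7} - \frac{3}{6 \cdot 6}} + \frac{15}{6}\right) + 35 = - 4 \left(- \frac{4}{12 \left(- \frac{1}{7}\right) - \frac{3}{36}} + 15 \cdot \frac{1}{6}\right) + 35 = - 4 \left(- \frac{4}{- \frac{12}{7} - \frac{1}{12}} + \frac{5}{2}\right) + 35 = - 4 \left(- \frac{4}{- \frac{151}{84}} + \frac{5}{2}\right) + 35 = - 4 \left(\left(-4\right) \left(- \frac{84}{151}\right) + \frac{5}{2}\right) + 35 = - 4 \left(\frac{336}{151} + \frac{5}{2}\right) + 35 = \left(-4\right) \frac{1427}{302} + 35 = - \frac{2854}{151} + 35 = \frac{2431}{151}$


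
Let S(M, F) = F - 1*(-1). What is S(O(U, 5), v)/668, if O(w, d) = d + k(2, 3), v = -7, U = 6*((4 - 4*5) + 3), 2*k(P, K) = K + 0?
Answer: -3/334 ≈ -0.0089820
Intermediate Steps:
k(P, K) = K/2 (k(P, K) = (K + 0)/2 = K/2)
U = -78 (U = 6*((4 - 20) + 3) = 6*(-16 + 3) = 6*(-13) = -78)
O(w, d) = 3/2 + d (O(w, d) = d + (½)*3 = d + 3/2 = 3/2 + d)
S(M, F) = 1 + F (S(M, F) = F + 1 = 1 + F)
S(O(U, 5), v)/668 = (1 - 7)/668 = -6*1/668 = -3/334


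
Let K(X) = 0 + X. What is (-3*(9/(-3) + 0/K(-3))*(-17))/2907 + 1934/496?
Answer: 18125/4712 ≈ 3.8466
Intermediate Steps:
K(X) = X
(-3*(9/(-3) + 0/K(-3))*(-17))/2907 + 1934/496 = (-3*(9/(-3) + 0/(-3))*(-17))/2907 + 1934/496 = (-3*(9*(-⅓) + 0*(-⅓))*(-17))*(1/2907) + 1934*(1/496) = (-3*(-3 + 0)*(-17))*(1/2907) + 967/248 = (-3*(-3)*(-17))*(1/2907) + 967/248 = (9*(-17))*(1/2907) + 967/248 = -153*1/2907 + 967/248 = -1/19 + 967/248 = 18125/4712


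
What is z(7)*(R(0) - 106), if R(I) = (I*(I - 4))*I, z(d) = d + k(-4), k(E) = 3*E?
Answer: 530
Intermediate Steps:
z(d) = -12 + d (z(d) = d + 3*(-4) = d - 12 = -12 + d)
R(I) = I**2*(-4 + I) (R(I) = (I*(-4 + I))*I = I**2*(-4 + I))
z(7)*(R(0) - 106) = (-12 + 7)*(0**2*(-4 + 0) - 106) = -5*(0*(-4) - 106) = -5*(0 - 106) = -5*(-106) = 530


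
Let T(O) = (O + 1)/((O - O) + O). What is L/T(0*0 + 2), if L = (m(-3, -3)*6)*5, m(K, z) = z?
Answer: -60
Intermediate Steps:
L = -90 (L = -3*6*5 = -18*5 = -90)
T(O) = (1 + O)/O (T(O) = (1 + O)/(0 + O) = (1 + O)/O)
L/T(0*0 + 2) = -90*(0*0 + 2)/(1 + (0*0 + 2)) = -90*(0 + 2)/(1 + (0 + 2)) = -90*2/(1 + 2) = -90/((1/2)*3) = -90/3/2 = -90*2/3 = -60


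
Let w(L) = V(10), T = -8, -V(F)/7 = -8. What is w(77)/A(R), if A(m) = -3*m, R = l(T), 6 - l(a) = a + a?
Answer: -28/33 ≈ -0.84848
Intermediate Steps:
V(F) = 56 (V(F) = -7*(-8) = 56)
w(L) = 56
l(a) = 6 - 2*a (l(a) = 6 - (a + a) = 6 - 2*a)
R = 22 (R = 6 - 2*(-8) = 6 + 16 = 22)
w(77)/A(R) = 56/((-3*22)) = 56/(-66) = 56*(-1/66) = -28/33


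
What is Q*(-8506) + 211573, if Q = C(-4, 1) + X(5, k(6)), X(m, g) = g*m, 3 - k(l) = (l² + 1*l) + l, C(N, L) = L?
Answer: 2116917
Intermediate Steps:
k(l) = 3 - l² - 2*l (k(l) = 3 - ((l² + 1*l) + l) = 3 - ((l² + l) + l) = 3 - ((l + l²) + l) = 3 - (l² + 2*l) = 3 + (-l² - 2*l) = 3 - l² - 2*l)
Q = -224 (Q = 1 + (3 - 1*6² - 2*6)*5 = 1 + (3 - 1*36 - 12)*5 = 1 + (3 - 36 - 12)*5 = 1 - 45*5 = 1 - 225 = -224)
Q*(-8506) + 211573 = -224*(-8506) + 211573 = 1905344 + 211573 = 2116917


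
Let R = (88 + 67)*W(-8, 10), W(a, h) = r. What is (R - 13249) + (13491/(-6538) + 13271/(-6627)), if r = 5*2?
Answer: -507062557529/43327326 ≈ -11703.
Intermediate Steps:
r = 10
W(a, h) = 10
R = 1550 (R = (88 + 67)*10 = 155*10 = 1550)
(R - 13249) + (13491/(-6538) + 13271/(-6627)) = (1550 - 13249) + (13491/(-6538) + 13271/(-6627)) = -11699 + (13491*(-1/6538) + 13271*(-1/6627)) = -11699 + (-13491/6538 - 13271/6627) = -11699 - 176170655/43327326 = -507062557529/43327326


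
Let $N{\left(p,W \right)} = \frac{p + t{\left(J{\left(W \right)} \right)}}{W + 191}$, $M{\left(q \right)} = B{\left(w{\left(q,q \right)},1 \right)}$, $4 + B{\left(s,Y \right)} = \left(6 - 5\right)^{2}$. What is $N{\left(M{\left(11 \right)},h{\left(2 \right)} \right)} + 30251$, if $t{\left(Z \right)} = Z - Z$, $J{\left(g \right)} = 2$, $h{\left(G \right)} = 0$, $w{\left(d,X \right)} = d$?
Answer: $\frac{5777938}{191} \approx 30251.0$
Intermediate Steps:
$t{\left(Z \right)} = 0$
$B{\left(s,Y \right)} = -3$ ($B{\left(s,Y \right)} = -4 + \left(6 - 5\right)^{2} = -4 + 1^{2} = -4 + 1 = -3$)
$M{\left(q \right)} = -3$
$N{\left(p,W \right)} = \frac{p}{191 + W}$ ($N{\left(p,W \right)} = \frac{p + 0}{W + 191} = \frac{p}{191 + W}$)
$N{\left(M{\left(11 \right)},h{\left(2 \right)} \right)} + 30251 = - \frac{3}{191 + 0} + 30251 = - \frac{3}{191} + 30251 = \frac{5777938}{191}$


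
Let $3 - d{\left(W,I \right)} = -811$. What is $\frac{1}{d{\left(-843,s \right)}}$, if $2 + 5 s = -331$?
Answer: $\frac{1}{814} \approx 0.0012285$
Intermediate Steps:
$s = - \frac{333}{5}$ ($s = - \frac{2}{5} + \frac{1}{5} \left(-331\right) = - \frac{2}{5} - \frac{331}{5} = - \frac{333}{5} \approx -66.6$)
$d{\left(W,I \right)} = 814$ ($d{\left(W,I \right)} = 3 - -811 = 3 + 811 = 814$)
$\frac{1}{d{\left(-843,s \right)}} = \frac{1}{814}$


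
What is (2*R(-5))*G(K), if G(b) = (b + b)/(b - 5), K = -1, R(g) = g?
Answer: -10/3 ≈ -3.3333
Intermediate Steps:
G(b) = 2*b/(-5 + b) (G(b) = (2*b)/(-5 + b) = 2*b/(-5 + b))
(2*R(-5))*G(K) = (2*(-5))*(2*(-1)/(-5 - 1)) = -20*(-1)/(-6) = -20*(-1)*(-1)/6 = -10*1/3 = -10/3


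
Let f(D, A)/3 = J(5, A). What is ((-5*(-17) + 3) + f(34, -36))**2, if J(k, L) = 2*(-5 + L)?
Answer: 24964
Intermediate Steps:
J(k, L) = -10 + 2*L
f(D, A) = -30 + 6*A (f(D, A) = 3*(-10 + 2*A) = -30 + 6*A)
((-5*(-17) + 3) + f(34, -36))**2 = ((-5*(-17) + 3) + (-30 + 6*(-36)))**2 = ((85 + 3) + (-30 - 216))**2 = (88 - 246)**2 = (-158)**2 = 24964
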